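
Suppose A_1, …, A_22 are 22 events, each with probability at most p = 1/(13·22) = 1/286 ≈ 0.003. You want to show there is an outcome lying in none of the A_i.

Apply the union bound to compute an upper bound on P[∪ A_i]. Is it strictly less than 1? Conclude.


Union bound: P[∪_{i=1}^{22} A_i] ≤ Σ_i P[A_i] ≤ 22·p = 22·(1/286) = 1/13.
Numerically: 1/13 ≈ 0.077.
Is 1/13 < 1? YES.
Since P[∪ A_i] ≤ 1/13 < 1, the complement has P[∩ A_i^c] ≥ 1 − 1/13 = 12/13 > 0, so some outcome avoids every A_i.

22·p = 1/13 ≈ 0.077; existence CERTIFIED by the union bound.


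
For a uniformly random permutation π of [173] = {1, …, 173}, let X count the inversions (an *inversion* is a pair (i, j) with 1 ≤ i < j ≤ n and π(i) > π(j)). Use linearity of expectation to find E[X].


Write X = Σ X_I over the C(173, 2) = 14878 pairs i < j, with X_I the indicator of one inversion.
There are 14878 indicators.
For each fixed pair i < j, the values π(i) and π(j) are two distinct elements of {1, …, 173} in uniformly random order; by symmetry P[π(i) > π(j)] = 1/2.
By linearity: E[X] = 14878 · (1/2) = C(173, 2) · (1/2) = 14878/2 = 7439 ≈ 7439.000.

E[X] = 7439 = 7439.000.


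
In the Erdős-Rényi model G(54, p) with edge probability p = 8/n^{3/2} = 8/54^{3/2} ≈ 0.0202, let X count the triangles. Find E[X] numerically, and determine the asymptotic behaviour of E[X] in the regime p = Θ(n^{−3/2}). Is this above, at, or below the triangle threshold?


Number of potential triangles: C(54, 3) = 24804.
Each occurs with probability p³ ≈ (0.0202)³ ≈ 8.19404e-06.
By linearity: E[X] = C(54, 3)·p³ ≈ 24804 · 8.19404e-06 ≈ 0.203.
Since α = 3/2 > 1, p = c/n^{3/2} = o(1/n) is below the triangle threshold p ~ 1/n. Asymptotically E[X] ~ (c³/6)·n^{3(1−α)} = (8³/6)·n^{-1.5} → 0, so by Markov's inequality G has no triangles w.h.p.

E[X] ≈ 0.203; in regime p = Θ(1/n^{3/2}) E[X] tends to 0 (below the triangle threshold p ~ 1/n).


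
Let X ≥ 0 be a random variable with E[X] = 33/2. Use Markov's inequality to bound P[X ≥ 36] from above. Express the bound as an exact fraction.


μ = E[X] = 33/2, a = 36.
Markov: P[X ≥ 36] ≤ μ/a = (33/2)/36 = 11/24.
Numerically: ≈ 0.458.
(Since a = 36 > μ = 16.500, the bound 11/24 is < 1 and informative.)

P[X ≥ 36] ≤ 11/24 ≈ 0.458.


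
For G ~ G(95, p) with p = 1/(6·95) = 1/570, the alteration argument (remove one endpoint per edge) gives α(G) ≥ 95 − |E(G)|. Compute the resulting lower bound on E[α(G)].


E[|E(G)|] = C(95, 2)·p = 4465 · (1/570) = 47/6.
E[α(G)] ≥ n − E[|E(G)|] = 95 − 47/6 = 523/6.
Numerically: ≈ 87.16667.
(This is only a lower bound; the true E[α(G)] may be larger.)

E[α(G)] ≥ 523/6 ≈ 87.16667.


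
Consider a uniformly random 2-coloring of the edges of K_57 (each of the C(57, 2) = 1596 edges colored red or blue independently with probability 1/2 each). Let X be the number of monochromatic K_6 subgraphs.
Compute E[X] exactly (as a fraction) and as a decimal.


Let X = Σ_S X_S over the C(57, 6) = 36288252 subsets S of size 6, where X_S = 1 if the K_6 on S is monochromatic.
For a fixed S, the K_6 on S has C(6, 2) = 15 edges. P[all 15 edges red] = (1/2)^15, and likewise for blue, so P[monochromatic] = 2·(1/2)^15 = 2^{1 − 15} = 1/16384.
Summing: E[X] = C(57, 6) · 2^{1 − 15} = 36288252 · 1/16384 = 9072063/4096.
Numerically: E[X] ≈ 2214.859.

E[X] = C(57,6)·2^(1−C(6,2)) = 9072063/4096 ≈ 2214.859.


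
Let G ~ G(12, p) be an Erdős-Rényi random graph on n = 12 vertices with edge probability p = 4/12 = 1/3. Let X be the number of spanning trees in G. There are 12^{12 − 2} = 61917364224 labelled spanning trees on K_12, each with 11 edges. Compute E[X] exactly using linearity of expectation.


K_12 has 12^{12 − 2} = 61917364224 labelled spanning trees.
For each such spanning tree H, let X_H = 1 if all 11 edges of H are present in G. Then P[X_H = 1] = p^{11} = (1/3)^{11} = 1/177147.
By linearity: E[X] = Σ_H E[X_H] = 61917364224 · p^{11} = 61917364224 · 1/177147 = 1048576/3.
Numerically: E[X] ≈ 3.495e+05.

E[X] = 61917364224 · (1/3)^{11} = 1048576/3 ≈ 3.495e+05.


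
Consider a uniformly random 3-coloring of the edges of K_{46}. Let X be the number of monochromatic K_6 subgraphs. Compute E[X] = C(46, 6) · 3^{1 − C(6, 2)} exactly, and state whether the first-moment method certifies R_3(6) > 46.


E[X] = C(46, 6) · 3^{1 − 15} = 9366819 · 3^{−14} = 9366819/4782969.
As a reduced fraction: E[X] = 3122273/1594323 ≈ 1.958.
Is E[X] < 1? NO.
Since E[X] ≥ 1, the first-moment bound is inconclusive at n = 46; it does NOT by itself certify R_3(6) > 46.

E[X] = 3122273/1594323 ≈ 1.958; E[X] ≥ 1; first-moment method inconclusive here.


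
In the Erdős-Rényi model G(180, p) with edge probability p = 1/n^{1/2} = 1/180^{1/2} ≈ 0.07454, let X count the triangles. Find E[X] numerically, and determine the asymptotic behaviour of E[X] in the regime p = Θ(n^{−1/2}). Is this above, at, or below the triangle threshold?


Number of potential triangles: C(180, 3) = 955860.
Each occurs with probability p³ ≈ (0.07454)³ ≈ 4.140867e-04.
By linearity: E[X] = C(180, 3)·p³ ≈ 955860 · 4.140867e-04 ≈ 395.8089.
Since α = 1/2 < 1, p = c/n^{1/2} ≫ 1/n is above the triangle threshold p ~ 1/n. Asymptotically E[X] ~ (c³/6)·n^{3(1−α)} = (1³/6)·n^{1.5} → ∞; triangles are abundant w.h.p.

E[X] ≈ 395.8089; in regime p = Θ(1/n^{1/2}) E[X] diverges (above the triangle threshold p ~ 1/n).


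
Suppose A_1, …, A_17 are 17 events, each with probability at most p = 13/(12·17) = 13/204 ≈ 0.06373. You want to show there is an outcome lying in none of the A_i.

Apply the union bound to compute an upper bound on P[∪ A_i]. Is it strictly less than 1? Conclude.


Union bound: P[∪_{i=1}^{17} A_i] ≤ Σ_i P[A_i] ≤ 17·p = 17·(13/204) = 13/12.
Numerically: 13/12 ≈ 1.08333.
Is 13/12 < 1? NO.
Since the bound 13/12 is ≥ 1, the union bound is uninformative here; it does NOT by itself certify existence.

17·p = 13/12 ≈ 1.08333; existence NOT certified by the union bound.


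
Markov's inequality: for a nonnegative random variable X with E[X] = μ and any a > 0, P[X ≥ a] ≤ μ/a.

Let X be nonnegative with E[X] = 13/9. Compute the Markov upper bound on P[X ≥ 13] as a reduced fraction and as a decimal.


μ = E[X] = 13/9, a = 13.
Markov: P[X ≥ 13] ≤ μ/a = (13/9)/13 = 1/9.
Numerically: ≈ 0.111.
(Since a = 13 > μ = 1.444, the bound 1/9 is < 1 and informative.)

P[X ≥ 13] ≤ 1/9 ≈ 0.111.


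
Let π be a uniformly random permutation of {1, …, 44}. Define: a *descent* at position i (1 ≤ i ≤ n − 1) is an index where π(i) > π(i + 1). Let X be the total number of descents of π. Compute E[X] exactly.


Write X = Σ X_I over i = 1, …, 43, with X_I the indicator of one descent.
There are 43 indicators.
For each fixed i, the pair (π(i), π(i+1)) is a uniformly random ordered pair of distinct values from {1, …, 44}; by symmetry P[π(i) > π(i+1)] = 1/2.
By linearity: E[X] = 43 · (1/2) = (44 − 1) · (1/2) = 43/2 ≈ 21.5000.

E[X] = 43/2 = 21.5000.


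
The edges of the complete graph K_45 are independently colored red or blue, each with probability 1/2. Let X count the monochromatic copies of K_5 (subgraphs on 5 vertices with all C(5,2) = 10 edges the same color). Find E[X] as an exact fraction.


Let X = Σ_S X_S over the C(45, 5) = 1221759 subsets S of size 5, where X_S = 1 if the K_5 on S is monochromatic.
For a fixed S, the K_5 on S has C(5, 2) = 10 edges. P[all 10 edges red] = (1/2)^10, and likewise for blue, so P[monochromatic] = 2·(1/2)^10 = 2^{1 − 10} = 1/512.
By linearity: E[X] = C(45, 5) · 2^{1 − 10} = 1221759 · 1/512 = 1221759/512.
Numerically: E[X] ≈ 2386.248047.

E[X] = C(45,5)·2^(1−C(5,2)) = 1221759/512 ≈ 2386.248047.


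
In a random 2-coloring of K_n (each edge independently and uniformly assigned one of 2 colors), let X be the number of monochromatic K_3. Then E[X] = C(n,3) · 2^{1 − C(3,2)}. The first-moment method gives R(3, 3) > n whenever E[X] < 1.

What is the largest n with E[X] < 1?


We need C(n, 3) · 2^{1 − 3} < 1, i.e. C(n, 3) < 2^{3 − 1} = 4.
Check values of n near the boundary:
  n = 3: C(3, 3) = 1; 1 < 4? YES
  n = 4: C(4, 3) = 4; 4 < 4? NO
  n = 5: C(5, 3) = 10; 10 < 4? NO
The largest n with C(n, 3) < 4 is n = 3 (where E[X] = 1/4 ≈ 0.250000). Hence R(3, 3) > 3, i.e. R(3, 3) ≥ 4.

Largest n = 3; hence R(3, 3) > 3.


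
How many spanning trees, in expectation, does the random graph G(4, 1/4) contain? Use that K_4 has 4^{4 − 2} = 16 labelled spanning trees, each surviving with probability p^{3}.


K_4 has 4^{4 − 2} = 16 labelled spanning trees.
For each such spanning tree H, let X_H = 1 if all 3 edges of H are present in G. Then P[X_H = 1] = p^{3} = (1/4)^{3} = 1/64.
By linearity: E[X] = Σ_H E[X_H] = 16 · p^{3} = 16 · 1/64 = 1/4.
Numerically: E[X] ≈ 0.25.

E[X] = 16 · (1/4)^{3} = 1/4 ≈ 0.25.


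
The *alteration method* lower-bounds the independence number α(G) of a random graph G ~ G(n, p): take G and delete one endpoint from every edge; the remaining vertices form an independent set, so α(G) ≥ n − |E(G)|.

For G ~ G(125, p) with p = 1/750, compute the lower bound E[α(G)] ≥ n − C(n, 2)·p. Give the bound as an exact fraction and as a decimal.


E[|E(G)|] = C(125, 2)·p = 7750 · (1/750) = 31/3.
E[α(G)] ≥ n − E[|E(G)|] = 125 − 31/3 = 344/3.
Numerically: ≈ 114.66667.
(This is only a lower bound; the true E[α(G)] may be larger.)

E[α(G)] ≥ 344/3 ≈ 114.66667.


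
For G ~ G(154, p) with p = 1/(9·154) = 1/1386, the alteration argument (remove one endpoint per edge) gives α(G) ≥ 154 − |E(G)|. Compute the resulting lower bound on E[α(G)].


E[|E(G)|] = C(154, 2)·p = 11781 · (1/1386) = 17/2.
E[α(G)] ≥ n − E[|E(G)|] = 154 − 17/2 = 291/2.
Numerically: ≈ 145.5000.
(This is only a lower bound; the true E[α(G)] may be larger.)

E[α(G)] ≥ 291/2 ≈ 145.5000.


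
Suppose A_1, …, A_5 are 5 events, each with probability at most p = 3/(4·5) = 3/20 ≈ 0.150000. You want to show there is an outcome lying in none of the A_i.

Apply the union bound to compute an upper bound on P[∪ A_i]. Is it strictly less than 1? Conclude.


Union bound: P[∪_{i=1}^{5} A_i] ≤ Σ_i P[A_i] ≤ 5·p = 5·(3/20) = 3/4.
Numerically: 3/4 ≈ 0.750000.
Is 3/4 < 1? YES.
Since P[∪ A_i] ≤ 3/4 < 1, the complement has P[∩ A_i^c] ≥ 1 − 3/4 = 1/4 > 0, so some outcome avoids every A_i.

5·p = 3/4 ≈ 0.750000; existence CERTIFIED by the union bound.


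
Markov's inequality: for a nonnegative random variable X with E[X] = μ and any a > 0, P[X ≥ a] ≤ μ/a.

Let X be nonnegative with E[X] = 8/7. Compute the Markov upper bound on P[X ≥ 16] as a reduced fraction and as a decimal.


μ = E[X] = 8/7, a = 16.
Markov: P[X ≥ 16] ≤ μ/a = (8/7)/16 = 1/14.
Numerically: ≈ 0.07143.
(Since a = 16 > μ = 1.14286, the bound 1/14 is < 1 and informative.)

P[X ≥ 16] ≤ 1/14 ≈ 0.07143.


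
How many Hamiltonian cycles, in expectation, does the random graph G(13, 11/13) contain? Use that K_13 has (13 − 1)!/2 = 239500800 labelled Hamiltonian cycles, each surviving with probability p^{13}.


K_13 has (13 − 1)!/2 = 239500800 labelled Hamiltonian cycles.
For each such Hamiltonian cycle H, let X_H = 1 if all 13 edges of H are present in G. Then P[X_H = 1] = p^{13} = (11/13)^{13} = 34522712143931/302875106592253.
By linearity: E[X] = Σ_H E[X_H] = 239500800 · p^{13} = 239500800 · 34522712143931/302875106592253 = 8268217176641189644800/302875106592253.
Numerically: E[X] ≈ 2.73e+07.

E[X] = 239500800 · (11/13)^{13} = 8268217176641189644800/302875106592253 ≈ 2.73e+07.


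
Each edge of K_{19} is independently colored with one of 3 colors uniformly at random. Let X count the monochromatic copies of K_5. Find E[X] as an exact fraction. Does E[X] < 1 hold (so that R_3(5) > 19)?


E[X] = C(19, 5) · 3^{1 − 10} = 11628 · 3^{−9} = 11628/19683.
As a reduced fraction: E[X] = 1292/2187 ≈ 0.5907636.
Is E[X] < 1? YES.
Since E[X] < 1, there exists a 3-coloring of K_{19} with no monochromatic K_5; hence R_3(5) > 19.

E[X] = 1292/2187 ≈ 0.5907636; E[X] < 1, so R_3(5) > 19.


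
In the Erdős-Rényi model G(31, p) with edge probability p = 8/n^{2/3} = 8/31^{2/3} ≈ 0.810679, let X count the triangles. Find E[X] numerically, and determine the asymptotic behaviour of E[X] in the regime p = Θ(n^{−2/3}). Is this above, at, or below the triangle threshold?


Number of potential triangles: C(31, 3) = 4495.
Each occurs with probability p³ ≈ (0.810679)³ ≈ 5.32778356e-01.
By linearity: E[X] = C(31, 3)·p³ ≈ 4495 · 5.32778356e-01 ≈ 2394.838710.
Since α = 2/3 < 1, p = c/n^{2/3} ≫ 1/n is above the triangle threshold p ~ 1/n. Asymptotically E[X] ~ (c³/6)·n^{3(1−α)} = (8³/6)·n^{1} → ∞; triangles are abundant w.h.p.

E[X] ≈ 2394.838710; in regime p = Θ(1/n^{2/3}) E[X] diverges (above the triangle threshold p ~ 1/n).


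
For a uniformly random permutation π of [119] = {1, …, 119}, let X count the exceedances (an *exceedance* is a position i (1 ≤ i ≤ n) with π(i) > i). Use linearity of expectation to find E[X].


Write X = Σ_{i=1}^{119} X_i, where X_i = 1_{π(i) > i}.
For each fixed i, π(i) is uniform over {1, …, 119} (marginal of a uniform permutation), so P[π(i) > i] = (n − i)/n. Summing: Σ_{i=1}^{119} (n − i)/n = (0 + 1 + … + 118)/119 = 119(119 − 1)/(2·119) = (119 − 1)/2.
Hence E[X] = Σ_{i=1}^{119} (119 − i)/119 = 59 ≈ 59.0000.

E[X] = 59 = 59.0000.


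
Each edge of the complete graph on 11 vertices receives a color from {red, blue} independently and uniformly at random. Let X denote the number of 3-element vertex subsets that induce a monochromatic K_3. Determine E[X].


Let X = Σ_S X_S over the C(11, 3) = 165 subsets S of size 3, where X_S = 1 if the K_3 on S is monochromatic.
For a fixed S, the K_3 on S has C(3, 2) = 3 edges. P[all 3 edges red] = (1/2)^3, and likewise for blue, so P[monochromatic] = 2·(1/2)^3 = 2^{1 − 3} = 1/4.
By linearity of expectation: E[X] = C(11, 3) · 2^{1 − 3} = 165 · 1/4 = 165/4.
Numerically: E[X] ≈ 41.250000.

E[X] = C(11,3)·2^(1−C(3,2)) = 165/4 ≈ 41.250000.


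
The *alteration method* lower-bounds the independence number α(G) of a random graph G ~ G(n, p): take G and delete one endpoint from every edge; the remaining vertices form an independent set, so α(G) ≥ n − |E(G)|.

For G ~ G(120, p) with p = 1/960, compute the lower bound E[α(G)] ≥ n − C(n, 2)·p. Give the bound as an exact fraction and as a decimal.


E[|E(G)|] = C(120, 2)·p = 7140 · (1/960) = 119/16.
E[α(G)] ≥ n − E[|E(G)|] = 120 − 119/16 = 1801/16.
Numerically: ≈ 112.562500.
(This is only a lower bound; the true E[α(G)] may be larger.)

E[α(G)] ≥ 1801/16 ≈ 112.562500.


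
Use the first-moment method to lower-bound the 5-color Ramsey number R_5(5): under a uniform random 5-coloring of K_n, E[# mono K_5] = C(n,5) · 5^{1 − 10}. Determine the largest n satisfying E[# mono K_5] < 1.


We need C(n, 5) · 5^{1 − 10} < 1, i.e. C(n, 5) < 5^{10 − 1} = 1953125.
Check values of n near the boundary:
  n = 48: C(48, 5) = 1712304; 1712304 < 1953125? YES
  n = 49: C(49, 5) = 1906884; 1906884 < 1953125? YES
  n = 50: C(50, 5) = 2118760; 2118760 < 1953125? NO
  n = 51: C(51, 5) = 2349060; 2349060 < 1953125? NO
The largest n with C(n, 5) < 1953125 is n = 49 (where E[X] = 1906884/1953125 ≈ 0.9763246). Hence R_5(5) > 49, i.e. R_5(5) ≥ 50.

Largest n = 49; hence R_5(5) > 49.


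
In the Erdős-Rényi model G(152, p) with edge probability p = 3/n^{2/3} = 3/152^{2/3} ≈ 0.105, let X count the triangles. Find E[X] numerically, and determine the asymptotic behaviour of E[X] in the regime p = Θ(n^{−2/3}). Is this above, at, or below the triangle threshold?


Number of potential triangles: C(152, 3) = 573800.
Each occurs with probability p³ ≈ (0.105)³ ≈ 1.16863e-03.
By linearity: E[X] = C(152, 3)·p³ ≈ 573800 · 1.16863e-03 ≈ 670.559.
Since α = 2/3 < 1, p = c/n^{2/3} ≫ 1/n is above the triangle threshold p ~ 1/n. Asymptotically E[X] ~ (c³/6)·n^{3(1−α)} = (3³/6)·n^{1} → ∞; triangles are abundant w.h.p.

E[X] ≈ 670.559; in regime p = Θ(1/n^{2/3}) E[X] diverges (above the triangle threshold p ~ 1/n).


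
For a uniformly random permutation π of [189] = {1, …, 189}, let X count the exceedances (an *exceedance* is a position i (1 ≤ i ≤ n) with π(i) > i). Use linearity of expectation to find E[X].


Write X = Σ_{i=1}^{189} X_i, where X_i = 1_{π(i) > i}.
For each fixed i, π(i) is uniform over {1, …, 189} (marginal of a uniform permutation), so P[π(i) > i] = (n − i)/n. Summing: Σ_{i=1}^{189} (n − i)/n = (0 + 1 + … + 188)/189 = 189(189 − 1)/(2·189) = (189 − 1)/2.
Hence E[X] = Σ_{i=1}^{189} (189 − i)/189 = 94 ≈ 94.000.

E[X] = 94 = 94.000.


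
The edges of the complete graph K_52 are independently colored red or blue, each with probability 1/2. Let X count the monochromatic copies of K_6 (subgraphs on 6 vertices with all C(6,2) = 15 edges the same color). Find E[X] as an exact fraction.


Let X = Σ_S X_S over the C(52, 6) = 20358520 subsets S of size 6, where X_S = 1 if the K_6 on S is monochromatic.
For a fixed S, the K_6 on S has C(6, 2) = 15 edges. P[all 15 edges red] = (1/2)^15, and likewise for blue, so P[monochromatic] = 2·(1/2)^15 = 2^{1 − 15} = 1/16384.
Summing: E[X] = C(52, 6) · 2^{1 − 15} = 20358520 · 1/16384 = 2544815/2048.
Numerically: E[X] ≈ 1242.58545.

E[X] = C(52,6)·2^(1−C(6,2)) = 2544815/2048 ≈ 1242.58545.


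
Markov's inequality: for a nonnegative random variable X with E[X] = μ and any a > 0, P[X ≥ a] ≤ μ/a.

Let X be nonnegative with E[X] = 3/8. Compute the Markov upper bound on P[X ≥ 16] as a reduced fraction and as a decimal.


μ = E[X] = 3/8, a = 16.
Markov: P[X ≥ 16] ≤ μ/a = (3/8)/16 = 3/128.
Numerically: ≈ 0.02344.
(Since a = 16 > μ = 0.37500, the bound 3/128 is < 1 and informative.)

P[X ≥ 16] ≤ 3/128 ≈ 0.02344.


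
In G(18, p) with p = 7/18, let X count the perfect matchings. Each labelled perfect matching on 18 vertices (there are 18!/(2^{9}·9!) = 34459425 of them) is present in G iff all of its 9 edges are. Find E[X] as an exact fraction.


K_18 has 18!/(2^{9}·9!) = 34459425 labelled perfect matchings.
For each such perfect matching H, let X_H = 1 if all 9 edges of H are present in G. Then P[X_H = 1] = p^{9} = (7/18)^{9} = 40353607/198359290368.
By linearity: E[X] = Σ_H E[X_H] = 34459425 · p^{9} = 34459425 · 40353607/198359290368 = 17167433257975/2448880128.
Numerically: E[X] ≈ 7.01e+03.

E[X] = 34459425 · (7/18)^{9} = 17167433257975/2448880128 ≈ 7.01e+03.


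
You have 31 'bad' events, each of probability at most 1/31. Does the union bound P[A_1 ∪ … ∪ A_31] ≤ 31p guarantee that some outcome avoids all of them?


Union bound: P[∪_{i=1}^{31} A_i] ≤ Σ_i P[A_i] ≤ 31·p = 31·(1/31) = 1.
Numerically: 1 ≈ 1.000000.
Is 1 < 1? NO.
Since the bound 1 is ≥ 1, the union bound is uninformative here; it does NOT by itself certify existence.

31·p = 1 ≈ 1.000000; existence NOT certified by the union bound.


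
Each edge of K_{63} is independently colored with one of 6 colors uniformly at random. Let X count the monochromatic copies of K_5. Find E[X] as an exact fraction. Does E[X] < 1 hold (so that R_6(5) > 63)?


E[X] = C(63, 5) · 6^{1 − 10} = 7028847 · 6^{−9} = 7028847/10077696.
As a reduced fraction: E[X] = 780983/1119744 ≈ 0.697466.
Is E[X] < 1? YES.
Since E[X] < 1, there exists a 6-coloring of K_{63} with no monochromatic K_5; hence R_6(5) > 63.

E[X] = 780983/1119744 ≈ 0.697466; E[X] < 1, so R_6(5) > 63.


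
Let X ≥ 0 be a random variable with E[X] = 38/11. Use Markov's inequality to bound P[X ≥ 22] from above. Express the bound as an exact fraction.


μ = E[X] = 38/11, a = 22.
Markov: P[X ≥ 22] ≤ μ/a = (38/11)/22 = 19/121.
Numerically: ≈ 0.15702.
(Since a = 22 > μ = 3.45455, the bound 19/121 is < 1 and informative.)

P[X ≥ 22] ≤ 19/121 ≈ 0.15702.


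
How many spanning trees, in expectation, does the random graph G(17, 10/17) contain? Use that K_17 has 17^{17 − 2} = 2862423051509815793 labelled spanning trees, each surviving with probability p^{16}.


K_17 has 17^{17 − 2} = 2862423051509815793 labelled spanning trees.
For each such spanning tree H, let X_H = 1 if all 16 edges of H are present in G. Then P[X_H = 1] = p^{16} = (10/17)^{16} = 10000000000000000/48661191875666868481.
By linearity of expectation: E[X] = Σ_H E[X_H] = 2862423051509815793 · p^{16} = 2862423051509815793 · 10000000000000000/48661191875666868481 = 10000000000000000/17.
Numerically: E[X] ≈ 5.88e+14.

E[X] = 2862423051509815793 · (10/17)^{16} = 10000000000000000/17 ≈ 5.88e+14.


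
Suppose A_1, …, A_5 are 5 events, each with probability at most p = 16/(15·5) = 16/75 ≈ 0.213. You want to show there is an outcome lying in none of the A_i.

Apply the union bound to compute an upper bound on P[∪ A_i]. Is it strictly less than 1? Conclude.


Union bound: P[∪_{i=1}^{5} A_i] ≤ Σ_i P[A_i] ≤ 5·p = 5·(16/75) = 16/15.
Numerically: 16/15 ≈ 1.067.
Is 16/15 < 1? NO.
Since the bound 16/15 is ≥ 1, the union bound is uninformative here; it does NOT by itself certify existence.

5·p = 16/15 ≈ 1.067; existence NOT certified by the union bound.


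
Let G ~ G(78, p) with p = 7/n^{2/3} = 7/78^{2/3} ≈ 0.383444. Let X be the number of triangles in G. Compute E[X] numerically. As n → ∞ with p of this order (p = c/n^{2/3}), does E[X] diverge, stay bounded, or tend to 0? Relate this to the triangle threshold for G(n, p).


Number of potential triangles: C(78, 3) = 76076.
Each occurs with probability p³ ≈ (0.383444)³ ≈ 5.63773833e-02.
By linearity: E[X] = C(78, 3)·p³ ≈ 76076 · 5.63773833e-02 ≈ 4288.965812.
Since α = 2/3 < 1, p = c/n^{2/3} ≫ 1/n is above the triangle threshold p ~ 1/n. Asymptotically E[X] ~ (c³/6)·n^{3(1−α)} = (7³/6)·n^{1} → ∞; triangles are abundant w.h.p.

E[X] ≈ 4288.965812; in regime p = Θ(1/n^{2/3}) E[X] diverges (above the triangle threshold p ~ 1/n).


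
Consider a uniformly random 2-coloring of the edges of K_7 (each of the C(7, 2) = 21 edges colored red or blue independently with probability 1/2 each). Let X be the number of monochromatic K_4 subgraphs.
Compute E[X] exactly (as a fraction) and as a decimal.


Let X = Σ_S X_S over the C(7, 4) = 35 subsets S of size 4, where X_S = 1 if the K_4 on S is monochromatic.
For a fixed S, the K_4 on S has C(4, 2) = 6 edges. P[all 6 edges red] = (1/2)^6, and likewise for blue, so P[monochromatic] = 2·(1/2)^6 = 2^{1 − 6} = 1/32.
Summing: E[X] = C(7, 4) · 2^{1 − 6} = 35 · 1/32 = 35/32.
Numerically: E[X] ≈ 1.09375.

E[X] = C(7,4)·2^(1−C(4,2)) = 35/32 ≈ 1.09375.


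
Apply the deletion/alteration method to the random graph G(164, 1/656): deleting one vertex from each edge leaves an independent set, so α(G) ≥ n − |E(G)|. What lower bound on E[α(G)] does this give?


E[|E(G)|] = C(164, 2)·p = 13366 · (1/656) = 163/8.
E[α(G)] ≥ n − E[|E(G)|] = 164 − 163/8 = 1149/8.
Numerically: ≈ 143.625000.
(This is only a lower bound; the true E[α(G)] may be larger.)

E[α(G)] ≥ 1149/8 ≈ 143.625000.


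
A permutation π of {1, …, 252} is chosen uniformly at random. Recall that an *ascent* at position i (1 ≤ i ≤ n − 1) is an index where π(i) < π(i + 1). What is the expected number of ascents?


Write X = Σ X_I over i = 1, …, 251, with X_I the indicator of one ascent.
There are 251 indicators.
For each fixed i, the pair (π(i), π(i+1)) is a uniformly random ordered pair of distinct values from {1, …, 252}; by symmetry P[π(i) < π(i+1)] = 1/2.
By linearity: E[X] = 251 · (1/2) = (252 − 1) · (1/2) = 251/2 ≈ 125.50000.

E[X] = 251/2 = 125.50000.


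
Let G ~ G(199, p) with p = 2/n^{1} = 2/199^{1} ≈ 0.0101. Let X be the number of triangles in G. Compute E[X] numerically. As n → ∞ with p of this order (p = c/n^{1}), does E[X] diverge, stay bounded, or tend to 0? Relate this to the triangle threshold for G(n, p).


Number of potential triangles: C(199, 3) = 1293699.
Each occurs with probability p³ ≈ (0.0101)³ ≈ 1.01515e-06.
By linearity: E[X] = C(199, 3)·p³ ≈ 1293699 · 1.01515e-06 ≈ 1.313.
Here α = 1, so p = 2/n is exactly at the triangle threshold p ~ 1/n. Asymptotically E[X] → c³/6 = 2³/6 = 4/3 ≈ 1.333, a bounded constant. In this regime the triangle count is asymptotically Poisson(c³/6).

E[X] ≈ 1.313; in regime p = Θ(1/n^{1}) E[X] stays bounded (at the triangle threshold p ~ 1/n).


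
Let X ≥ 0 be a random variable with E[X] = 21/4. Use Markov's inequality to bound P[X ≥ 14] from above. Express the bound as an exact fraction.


μ = E[X] = 21/4, a = 14.
Markov: P[X ≥ 14] ≤ μ/a = (21/4)/14 = 3/8.
Numerically: ≈ 0.3750.
(Since a = 14 > μ = 5.2500, the bound 3/8 is < 1 and informative.)

P[X ≥ 14] ≤ 3/8 ≈ 0.3750.


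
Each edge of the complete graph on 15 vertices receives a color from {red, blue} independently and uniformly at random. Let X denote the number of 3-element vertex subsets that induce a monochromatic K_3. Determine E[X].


Let X = Σ_S X_S over the C(15, 3) = 455 subsets S of size 3, where X_S = 1 if the K_3 on S is monochromatic.
For a fixed S, the K_3 on S has C(3, 2) = 3 edges. P[all 3 edges red] = (1/2)^3, and likewise for blue, so P[monochromatic] = 2·(1/2)^3 = 2^{1 − 3} = 1/4.
By linearity: E[X] = C(15, 3) · 2^{1 − 3} = 455 · 1/4 = 455/4.
Numerically: E[X] ≈ 113.750.

E[X] = C(15,3)·2^(1−C(3,2)) = 455/4 ≈ 113.750.


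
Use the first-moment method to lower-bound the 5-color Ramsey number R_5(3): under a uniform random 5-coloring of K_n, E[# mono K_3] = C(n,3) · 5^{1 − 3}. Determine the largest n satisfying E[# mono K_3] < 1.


We need C(n, 3) · 5^{1 − 3} < 1, i.e. C(n, 3) < 5^{3 − 1} = 25.
Check values of n near the boundary:
  n = 3: C(3, 3) = 1; 1 < 25? YES
  n = 4: C(4, 3) = 4; 4 < 25? YES
  n = 5: C(5, 3) = 10; 10 < 25? YES
  n = 6: C(6, 3) = 20; 20 < 25? YES
  n = 7: C(7, 3) = 35; 35 < 25? NO
The largest n with C(n, 3) < 25 is n = 6 (where E[X] = 4/5 ≈ 0.8000). Hence R_5(3) > 6, i.e. R_5(3) ≥ 7.

Largest n = 6; hence R_5(3) > 6.


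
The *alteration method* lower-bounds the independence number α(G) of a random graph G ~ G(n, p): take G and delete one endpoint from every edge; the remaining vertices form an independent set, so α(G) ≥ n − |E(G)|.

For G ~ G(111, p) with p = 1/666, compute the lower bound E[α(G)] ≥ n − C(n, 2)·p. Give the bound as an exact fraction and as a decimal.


E[|E(G)|] = C(111, 2)·p = 6105 · (1/666) = 55/6.
E[α(G)] ≥ n − E[|E(G)|] = 111 − 55/6 = 611/6.
Numerically: ≈ 101.833.
(This is only a lower bound; the true E[α(G)] may be larger.)

E[α(G)] ≥ 611/6 ≈ 101.833.


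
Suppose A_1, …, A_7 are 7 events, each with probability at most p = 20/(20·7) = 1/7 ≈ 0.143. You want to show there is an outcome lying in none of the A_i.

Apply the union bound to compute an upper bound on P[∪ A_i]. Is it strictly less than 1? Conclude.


Union bound: P[∪_{i=1}^{7} A_i] ≤ Σ_i P[A_i] ≤ 7·p = 7·(1/7) = 1.
Numerically: 1 ≈ 1.000.
Is 1 < 1? NO.
Since the bound 1 is ≥ 1, the union bound is uninformative here; it does NOT by itself certify existence.

7·p = 1 ≈ 1.000; existence NOT certified by the union bound.


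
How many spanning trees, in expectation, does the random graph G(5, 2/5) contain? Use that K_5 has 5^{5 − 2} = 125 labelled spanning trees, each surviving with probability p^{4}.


K_5 has 5^{5 − 2} = 125 labelled spanning trees.
For each such spanning tree H, let X_H = 1 if all 4 edges of H are present in G. Then P[X_H = 1] = p^{4} = (2/5)^{4} = 16/625.
Summing the indicators: E[X] = Σ_H E[X_H] = 125 · p^{4} = 125 · 16/625 = 16/5.
Numerically: E[X] ≈ 3.2.

E[X] = 125 · (2/5)^{4} = 16/5 ≈ 3.2.


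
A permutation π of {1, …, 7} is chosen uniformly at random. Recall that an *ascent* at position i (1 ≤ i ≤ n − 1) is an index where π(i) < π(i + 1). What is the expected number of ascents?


Write X = Σ X_I over i = 1, …, 6, with X_I the indicator of one ascent.
There are 6 indicators.
For each fixed i, the pair (π(i), π(i+1)) is a uniformly random ordered pair of distinct values from {1, …, 7}; by symmetry P[π(i) < π(i+1)] = 1/2.
By linearity: E[X] = 6 · (1/2) = (7 − 1) · (1/2) = 3 ≈ 3.00000.

E[X] = 3 = 3.00000.


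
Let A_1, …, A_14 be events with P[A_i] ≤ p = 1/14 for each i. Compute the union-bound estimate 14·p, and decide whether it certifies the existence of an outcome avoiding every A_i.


Union bound: P[∪_{i=1}^{14} A_i] ≤ Σ_i P[A_i] ≤ 14·p = 14·(1/14) = 1.
Numerically: 1 ≈ 1.0000000.
Is 1 < 1? NO.
Since the bound 1 is ≥ 1, the union bound is uninformative here; it does NOT by itself certify existence.

14·p = 1 ≈ 1.0000000; existence NOT certified by the union bound.


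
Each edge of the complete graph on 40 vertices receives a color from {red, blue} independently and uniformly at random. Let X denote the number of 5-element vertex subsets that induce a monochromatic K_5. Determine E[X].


Let X = Σ_S X_S over the C(40, 5) = 658008 subsets S of size 5, where X_S = 1 if the K_5 on S is monochromatic.
For a fixed S, the K_5 on S has C(5, 2) = 10 edges. P[all 10 edges red] = (1/2)^10, and likewise for blue, so P[monochromatic] = 2·(1/2)^10 = 2^{1 − 10} = 1/512.
Summing: E[X] = C(40, 5) · 2^{1 − 10} = 658008 · 1/512 = 82251/64.
Numerically: E[X] ≈ 1285.171875.

E[X] = C(40,5)·2^(1−C(5,2)) = 82251/64 ≈ 1285.171875.


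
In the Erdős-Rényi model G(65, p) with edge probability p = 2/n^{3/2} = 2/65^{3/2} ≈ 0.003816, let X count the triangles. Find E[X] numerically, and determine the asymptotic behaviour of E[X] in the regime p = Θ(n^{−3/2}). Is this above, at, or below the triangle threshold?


Number of potential triangles: C(65, 3) = 43680.
Each occurs with probability p³ ≈ (0.003816)³ ≈ 5.558785e-08.
By linearity: E[X] = C(65, 3)·p³ ≈ 43680 · 5.558785e-08 ≈ 0.0024.
Since α = 3/2 > 1, p = c/n^{3/2} = o(1/n) is below the triangle threshold p ~ 1/n. Asymptotically E[X] ~ (c³/6)·n^{3(1−α)} = (2³/6)·n^{-1.5} → 0, so by Markov's inequality G has no triangles w.h.p.

E[X] ≈ 0.0024; in regime p = Θ(1/n^{3/2}) E[X] tends to 0 (below the triangle threshold p ~ 1/n).


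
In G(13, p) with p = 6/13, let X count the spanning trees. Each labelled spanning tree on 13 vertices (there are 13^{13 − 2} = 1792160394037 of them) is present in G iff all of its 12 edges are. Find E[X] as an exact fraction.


K_13 has 13^{13 − 2} = 1792160394037 labelled spanning trees.
For each such spanning tree H, let X_H = 1 if all 12 edges of H are present in G. Then P[X_H = 1] = p^{12} = (6/13)^{12} = 2176782336/23298085122481.
By linearity: E[X] = Σ_H E[X_H] = 1792160394037 · p^{12} = 1792160394037 · 2176782336/23298085122481 = 2176782336/13.
Numerically: E[X] ≈ 1.6744e+08.

E[X] = 1792160394037 · (6/13)^{12} = 2176782336/13 ≈ 1.6744e+08.


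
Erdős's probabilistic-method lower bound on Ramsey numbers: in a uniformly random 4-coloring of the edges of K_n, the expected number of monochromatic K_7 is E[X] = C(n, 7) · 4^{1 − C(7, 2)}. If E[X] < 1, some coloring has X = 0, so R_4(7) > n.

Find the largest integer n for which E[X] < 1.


We need C(n, 7) · 4^{1 − 21} < 1, i.e. C(n, 7) < 4^{21 − 1} = 1099511627776.
Check values of n near the boundary:
  n = 175: C(175, 7) = 883208107275; 883208107275 < 1099511627776? YES
  n = 176: C(176, 7) = 919790691600; 919790691600 < 1099511627776? YES
  n = 177: C(177, 7) = 957664425960; 957664425960 < 1099511627776? YES
  n = 178: C(178, 7) = 996867063280; 996867063280 < 1099511627776? YES
  n = 179: C(179, 7) = 1037437234460; 1037437234460 < 1099511627776? YES
  n = 180: C(180, 7) = 1079414463600; 1079414463600 < 1099511627776? YES
  n = 181: C(181, 7) = 1122839183400; 1122839183400 < 1099511627776? NO
  n = 182: C(182, 7) = 1167752750736; 1167752750736 < 1099511627776? NO
  n = 183: C(183, 7) = 1214197462413; 1214197462413 < 1099511627776? NO
The largest n with C(n, 7) < 1099511627776 is n = 180 (where E[X] = 67463403975/68719476736 ≈ 0.981722). Hence R_4(7) > 180, i.e. R_4(7) ≥ 181.

Largest n = 180; hence R_4(7) > 180.


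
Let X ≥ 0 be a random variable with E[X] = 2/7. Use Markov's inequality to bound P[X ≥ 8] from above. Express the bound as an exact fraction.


μ = E[X] = 2/7, a = 8.
Markov: P[X ≥ 8] ≤ μ/a = (2/7)/8 = 1/28.
Numerically: ≈ 0.0357.
(Since a = 8 > μ = 0.2857, the bound 1/28 is < 1 and informative.)

P[X ≥ 8] ≤ 1/28 ≈ 0.0357.


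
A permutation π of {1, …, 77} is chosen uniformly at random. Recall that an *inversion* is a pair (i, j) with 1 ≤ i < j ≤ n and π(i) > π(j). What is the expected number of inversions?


Write X = Σ X_I over the C(77, 2) = 2926 pairs i < j, with X_I the indicator of one inversion.
There are 2926 indicators.
For each fixed pair i < j, the values π(i) and π(j) are two distinct elements of {1, …, 77} in uniformly random order; by symmetry P[π(i) > π(j)] = 1/2.
By linearity: E[X] = 2926 · (1/2) = C(77, 2) · (1/2) = 2926/2 = 1463 ≈ 1463.000000.

E[X] = 1463 = 1463.000000.


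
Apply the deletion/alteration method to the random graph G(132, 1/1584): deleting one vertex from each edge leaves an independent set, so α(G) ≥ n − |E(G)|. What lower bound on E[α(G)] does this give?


E[|E(G)|] = C(132, 2)·p = 8646 · (1/1584) = 131/24.
E[α(G)] ≥ n − E[|E(G)|] = 132 − 131/24 = 3037/24.
Numerically: ≈ 126.541667.
(This is only a lower bound; the true E[α(G)] may be larger.)

E[α(G)] ≥ 3037/24 ≈ 126.541667.


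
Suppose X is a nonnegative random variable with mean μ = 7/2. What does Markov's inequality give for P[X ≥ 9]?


μ = E[X] = 7/2, a = 9.
Markov: P[X ≥ 9] ≤ μ/a = (7/2)/9 = 7/18.
Numerically: ≈ 0.3889.
(Since a = 9 > μ = 3.5000, the bound 7/18 is < 1 and informative.)

P[X ≥ 9] ≤ 7/18 ≈ 0.3889.


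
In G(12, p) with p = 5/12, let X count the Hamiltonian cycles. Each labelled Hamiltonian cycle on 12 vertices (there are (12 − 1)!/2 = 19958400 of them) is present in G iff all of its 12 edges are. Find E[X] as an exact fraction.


K_12 has (12 − 1)!/2 = 19958400 labelled Hamiltonian cycles.
For each such Hamiltonian cycle H, let X_H = 1 if all 12 edges of H are present in G. Then P[X_H = 1] = p^{12} = (5/12)^{12} = 244140625/8916100448256.
Summing the indicators: E[X] = Σ_H E[X_H] = 19958400 · p^{12} = 19958400 · 244140625/8916100448256 = 469970703125/859963392.
Numerically: E[X] ≈ 546.5.

E[X] = 19958400 · (5/12)^{12} = 469970703125/859963392 ≈ 546.5.


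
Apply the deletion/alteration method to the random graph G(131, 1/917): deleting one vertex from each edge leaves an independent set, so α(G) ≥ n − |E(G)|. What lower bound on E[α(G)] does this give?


E[|E(G)|] = C(131, 2)·p = 8515 · (1/917) = 65/7.
E[α(G)] ≥ n − E[|E(G)|] = 131 − 65/7 = 852/7.
Numerically: ≈ 121.71429.
(This is only a lower bound; the true E[α(G)] may be larger.)

E[α(G)] ≥ 852/7 ≈ 121.71429.


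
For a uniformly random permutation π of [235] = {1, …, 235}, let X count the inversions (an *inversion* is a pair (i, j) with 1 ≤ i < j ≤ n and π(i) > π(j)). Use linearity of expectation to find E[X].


Write X = Σ X_I over the C(235, 2) = 27495 pairs i < j, with X_I the indicator of one inversion.
There are 27495 indicators.
For each fixed pair i < j, the values π(i) and π(j) are two distinct elements of {1, …, 235} in uniformly random order; by symmetry P[π(i) > π(j)] = 1/2.
By linearity: E[X] = 27495 · (1/2) = C(235, 2) · (1/2) = 27495/2 = 27495/2 ≈ 13747.500000.

E[X] = 27495/2 = 13747.500000.


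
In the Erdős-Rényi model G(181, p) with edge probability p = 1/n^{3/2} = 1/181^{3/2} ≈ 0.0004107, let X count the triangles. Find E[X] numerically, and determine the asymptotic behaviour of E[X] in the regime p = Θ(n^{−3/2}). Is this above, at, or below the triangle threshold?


Number of potential triangles: C(181, 3) = 971970.
Each occurs with probability p³ ≈ (0.0004107)³ ≈ 6.925425e-11.
By linearity: E[X] = C(181, 3)·p³ ≈ 971970 · 6.925425e-11 ≈ 0.0001.
Since α = 3/2 > 1, p = c/n^{3/2} = o(1/n) is below the triangle threshold p ~ 1/n. Asymptotically E[X] ~ (c³/6)·n^{3(1−α)} = (1³/6)·n^{-1.5} → 0, so by Markov's inequality G has no triangles w.h.p.

E[X] ≈ 0.0001; in regime p = Θ(1/n^{3/2}) E[X] tends to 0 (below the triangle threshold p ~ 1/n).


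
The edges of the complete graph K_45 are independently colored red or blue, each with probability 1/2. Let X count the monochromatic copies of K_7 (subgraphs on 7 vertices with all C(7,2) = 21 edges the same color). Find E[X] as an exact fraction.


Let X = Σ_S X_S over the C(45, 7) = 45379620 subsets S of size 7, where X_S = 1 if the K_7 on S is monochromatic.
For a fixed S, the K_7 on S has C(7, 2) = 21 edges. P[all 21 edges red] = (1/2)^21, and likewise for blue, so P[monochromatic] = 2·(1/2)^21 = 2^{1 − 21} = 1/1048576.
By linearity of expectation: E[X] = C(45, 7) · 2^{1 − 21} = 45379620 · 1/1048576 = 11344905/262144.
Numerically: E[X] ≈ 43.2774.

E[X] = C(45,7)·2^(1−C(7,2)) = 11344905/262144 ≈ 43.2774.


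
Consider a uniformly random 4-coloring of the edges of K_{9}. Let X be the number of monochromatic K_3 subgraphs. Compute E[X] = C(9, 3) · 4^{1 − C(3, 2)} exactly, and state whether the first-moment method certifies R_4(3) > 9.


E[X] = C(9, 3) · 4^{1 − 3} = 84 · 4^{−2} = 84/16.
As a reduced fraction: E[X] = 21/4 ≈ 5.250000.
Is E[X] < 1? NO.
Since E[X] ≥ 1, the first-moment bound is inconclusive at n = 9; it does NOT by itself certify R_4(3) > 9.

E[X] = 21/4 ≈ 5.250000; E[X] ≥ 1; first-moment method inconclusive here.


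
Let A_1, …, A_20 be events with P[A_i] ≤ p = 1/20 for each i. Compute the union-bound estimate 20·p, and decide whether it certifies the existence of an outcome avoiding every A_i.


Union bound: P[∪_{i=1}^{20} A_i] ≤ Σ_i P[A_i] ≤ 20·p = 20·(1/20) = 1.
Numerically: 1 ≈ 1.000.
Is 1 < 1? NO.
Since the bound 1 is ≥ 1, the union bound is uninformative here; it does NOT by itself certify existence.

20·p = 1 ≈ 1.000; existence NOT certified by the union bound.


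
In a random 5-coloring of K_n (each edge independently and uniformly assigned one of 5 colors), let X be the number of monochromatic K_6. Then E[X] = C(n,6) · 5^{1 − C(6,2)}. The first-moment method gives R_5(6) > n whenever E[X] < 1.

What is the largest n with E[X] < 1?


We need C(n, 6) · 5^{1 − 15} < 1, i.e. C(n, 6) < 5^{15 − 1} = 6103515625.
Check values of n near the boundary:
  n = 127: C(127, 6) = 5169379425; 5169379425 < 6103515625? YES
  n = 128: C(128, 6) = 5423611200; 5423611200 < 6103515625? YES
  n = 129: C(129, 6) = 5688177600; 5688177600 < 6103515625? YES
  n = 130: C(130, 6) = 5963412000; 5963412000 < 6103515625? YES
  n = 131: C(131, 6) = 6249655776; 6249655776 < 6103515625? NO
The largest n with C(n, 6) < 6103515625 is n = 130 (where E[X] = 47707296/48828125 ≈ 0.977045). Hence R_5(6) > 130, i.e. R_5(6) ≥ 131.

Largest n = 130; hence R_5(6) > 130.


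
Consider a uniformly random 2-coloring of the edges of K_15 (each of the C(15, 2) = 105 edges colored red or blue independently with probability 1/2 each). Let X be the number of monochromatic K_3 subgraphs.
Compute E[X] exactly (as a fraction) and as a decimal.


Let X = Σ_S X_S over the C(15, 3) = 455 subsets S of size 3, where X_S = 1 if the K_3 on S is monochromatic.
For a fixed S, the K_3 on S has C(3, 2) = 3 edges. P[all 3 edges red] = (1/2)^3, and likewise for blue, so P[monochromatic] = 2·(1/2)^3 = 2^{1 − 3} = 1/4.
By linearity: E[X] = C(15, 3) · 2^{1 − 3} = 455 · 1/4 = 455/4.
Numerically: E[X] ≈ 113.750000.

E[X] = C(15,3)·2^(1−C(3,2)) = 455/4 ≈ 113.750000.


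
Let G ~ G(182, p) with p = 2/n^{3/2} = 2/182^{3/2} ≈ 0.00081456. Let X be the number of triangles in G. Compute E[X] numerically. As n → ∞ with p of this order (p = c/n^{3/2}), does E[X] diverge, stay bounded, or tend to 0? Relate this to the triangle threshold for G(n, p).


Number of potential triangles: C(182, 3) = 988260.
Each occurs with probability p³ ≈ (0.00081456)³ ≈ 5.40466451e-10.
By linearity: E[X] = C(182, 3)·p³ ≈ 988260 · 5.40466451e-10 ≈ 0.000534.
Since α = 3/2 > 1, p = c/n^{3/2} = o(1/n) is below the triangle threshold p ~ 1/n. Asymptotically E[X] ~ (c³/6)·n^{3(1−α)} = (2³/6)·n^{-1.5} → 0, so by Markov's inequality G has no triangles w.h.p.

E[X] ≈ 0.000534; in regime p = Θ(1/n^{3/2}) E[X] tends to 0 (below the triangle threshold p ~ 1/n).
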